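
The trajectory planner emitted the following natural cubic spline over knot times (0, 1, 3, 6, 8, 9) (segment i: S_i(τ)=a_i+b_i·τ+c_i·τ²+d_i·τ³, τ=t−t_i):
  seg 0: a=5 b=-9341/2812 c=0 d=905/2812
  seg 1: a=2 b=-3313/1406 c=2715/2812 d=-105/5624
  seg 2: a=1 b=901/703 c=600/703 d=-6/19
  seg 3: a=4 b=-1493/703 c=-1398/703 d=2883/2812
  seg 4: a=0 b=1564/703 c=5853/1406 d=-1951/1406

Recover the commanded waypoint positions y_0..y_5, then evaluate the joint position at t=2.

y_0 = S_0(0) = a_0 = 5
y_1 = S_1(0) = a_1 = 2
y_2 = S_2(0) = a_2 = 1
y_3 = S_3(0) = a_3 = 4
y_4 = S_4(0) = a_4 = 0
y_5 = S_4(1) = 5
t_q=2 is in segment 1 (τ=1); S_1(τ)=3321/5624

y_0=5 y_1=2 y_2=1 y_3=4 y_4=0 y_5=5
S(2) = 3321/5624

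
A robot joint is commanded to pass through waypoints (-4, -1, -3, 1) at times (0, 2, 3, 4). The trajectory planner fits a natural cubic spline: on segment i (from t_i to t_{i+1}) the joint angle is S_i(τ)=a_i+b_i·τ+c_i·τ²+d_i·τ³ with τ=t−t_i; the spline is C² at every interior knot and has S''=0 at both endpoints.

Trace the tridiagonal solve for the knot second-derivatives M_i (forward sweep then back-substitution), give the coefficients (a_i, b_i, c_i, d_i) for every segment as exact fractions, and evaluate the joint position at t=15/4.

Δ: Δ0=3/2, Δ1=-2, Δ2=4
row 1: diag=6, rhs=-21; c'=1/6, d'=-7/2
row 2: denom=4−1·1/6=23/6; d'=(36−1·-7/2)/(23/6)=237/23
back: M2=237/23
back: M1=-7/2−1/6·237/23=-120/23
M: M0=0, M1=-120/23, M2=237/23, M3=0
seg 0: a=-4, c=M0/2=0, d=(M1−M0)/(6·2)=-10/23, b=Δ0−h0·(2M0+M1)/6=149/46
seg 1: a=-1, c=M1/2=-60/23, d=(M2−M1)/(6·1)=119/46, b=Δ1−h1·(2M1+M2)/6=-91/46
seg 2: a=-3, c=M2/2=237/46, d=(M3−M2)/(6·1)=-79/46, b=Δ2−h2·(2M2+M3)/6=13/23
t_q=15/4 → seg 2, τ=3/4; S=-3+13/23·τ+237/46·τ²+-79/46·τ³=-1185/2944

  seg 0: a=-4 b=149/46 c=0 d=-10/23
  seg 1: a=-1 b=-91/46 c=-60/23 d=119/46
  seg 2: a=-3 b=13/23 c=237/46 d=-79/46
S(15/4) = -1185/2944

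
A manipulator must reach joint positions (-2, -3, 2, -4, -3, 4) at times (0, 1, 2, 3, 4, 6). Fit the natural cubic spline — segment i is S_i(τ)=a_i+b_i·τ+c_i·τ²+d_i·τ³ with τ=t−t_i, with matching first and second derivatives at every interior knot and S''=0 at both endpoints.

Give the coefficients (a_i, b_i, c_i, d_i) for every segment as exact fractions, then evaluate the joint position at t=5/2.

Δ: Δ0=-1, Δ1=5, Δ2=-6, Δ3=1, Δ4=7/2
row 1: diag=4, rhs=36; c'=1/4, d'=9
row 2: denom=4−1·1/4=15/4; d'=(-66−1·9)/(15/4)=-20
row 3: denom=4−1·4/15=56/15; d'=(42−1·-20)/(56/15)=465/28
row 4: denom=6−1·15/56=321/56; d'=(15−1·465/28)/(321/56)=-30/107
back: M4=-30/107
back: M3=465/28−15/56·-30/107=1785/107
back: M2=-20−4/15·1785/107=-2616/107
back: M1=9−1/4·-2616/107=1617/107
M: M0=0, M1=1617/107, M2=-2616/107, M3=1785/107, M4=-30/107, M5=0
seg 0: a=-2, c=M0/2=0, d=(M1−M0)/(6·1)=539/214, b=Δ0−h0·(2M0+M1)/6=-753/214
seg 1: a=-3, c=M1/2=1617/214, d=(M2−M1)/(6·1)=-1411/214, b=Δ1−h1·(2M1+M2)/6=432/107
seg 2: a=2, c=M2/2=-1308/107, d=(M3−M2)/(6·1)=1467/214, b=Δ2−h2·(2M2+M3)/6=-135/214
seg 3: a=-4, c=M3/2=1785/214, d=(M4−M3)/(6·1)=-605/214, b=Δ3−h3·(2M3+M4)/6=-483/107
seg 4: a=-3, c=M4/2=-15/107, d=(M5−M4)/(6·2)=5/214, b=Δ4−h4·(2M4+M5)/6=789/214
t_q=5/2 → seg 2, τ=1/2; S=2+-135/214·τ+-1308/107·τ²+1467/214·τ³=-881/1712

  seg 0: a=-2 b=-753/214 c=0 d=539/214
  seg 1: a=-3 b=432/107 c=1617/214 d=-1411/214
  seg 2: a=2 b=-135/214 c=-1308/107 d=1467/214
  seg 3: a=-4 b=-483/107 c=1785/214 d=-605/214
  seg 4: a=-3 b=789/214 c=-15/107 d=5/214
S(5/2) = -881/1712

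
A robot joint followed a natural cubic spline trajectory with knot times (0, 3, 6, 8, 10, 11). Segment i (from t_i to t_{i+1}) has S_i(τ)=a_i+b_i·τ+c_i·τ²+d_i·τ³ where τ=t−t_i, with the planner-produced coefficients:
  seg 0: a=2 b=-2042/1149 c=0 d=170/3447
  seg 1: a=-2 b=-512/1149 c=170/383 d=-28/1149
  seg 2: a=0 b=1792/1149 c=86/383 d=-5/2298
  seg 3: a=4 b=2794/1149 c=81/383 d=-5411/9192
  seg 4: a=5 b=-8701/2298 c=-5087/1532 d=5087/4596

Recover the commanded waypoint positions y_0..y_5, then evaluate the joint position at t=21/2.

y_0 = S_0(0) = a_0 = 2
y_1 = S_1(0) = a_1 = -2
y_2 = S_2(0) = a_2 = 0
y_3 = S_3(0) = a_3 = 4
y_4 = S_4(0) = a_4 = 5
y_5 = S_4(1) = -1
t_q=21/2 is in segment 4 (τ=1/2); S_4(τ)=29599/12256

y_0=2 y_1=-2 y_2=0 y_3=4 y_4=5 y_5=-1
S(21/2) = 29599/12256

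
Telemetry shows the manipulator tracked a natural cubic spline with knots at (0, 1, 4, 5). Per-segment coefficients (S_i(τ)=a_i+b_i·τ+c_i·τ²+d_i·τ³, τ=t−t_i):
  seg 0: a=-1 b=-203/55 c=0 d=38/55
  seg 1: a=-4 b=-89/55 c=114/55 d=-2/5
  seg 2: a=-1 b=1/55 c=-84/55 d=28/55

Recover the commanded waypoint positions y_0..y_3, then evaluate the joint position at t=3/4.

y_0 = S_0(0) = a_0 = -1
y_1 = S_1(0) = a_1 = -4
y_2 = S_2(0) = a_2 = -1
y_3 = S_2(1) = -2
t_q=3/4 is in segment 0 (τ=3/4); S_0(τ)=-6119/1760

y_0=-1 y_1=-4 y_2=-1 y_3=-2
S(3/4) = -6119/1760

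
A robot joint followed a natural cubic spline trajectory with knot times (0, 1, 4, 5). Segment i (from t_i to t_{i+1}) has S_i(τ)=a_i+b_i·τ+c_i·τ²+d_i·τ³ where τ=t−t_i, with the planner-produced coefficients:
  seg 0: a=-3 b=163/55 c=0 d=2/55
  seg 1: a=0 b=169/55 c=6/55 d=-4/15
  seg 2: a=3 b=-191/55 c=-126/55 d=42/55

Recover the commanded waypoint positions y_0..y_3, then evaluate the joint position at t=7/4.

y_0=-3 y_1=0 y_2=3 y_3=-2
S(7/4) = 1983/880

y_0 = S_0(0) = a_0 = -3
y_1 = S_1(0) = a_1 = 0
y_2 = S_2(0) = a_2 = 3
y_3 = S_2(1) = -2
t_q=7/4 is in segment 1 (τ=3/4); S_1(τ)=1983/880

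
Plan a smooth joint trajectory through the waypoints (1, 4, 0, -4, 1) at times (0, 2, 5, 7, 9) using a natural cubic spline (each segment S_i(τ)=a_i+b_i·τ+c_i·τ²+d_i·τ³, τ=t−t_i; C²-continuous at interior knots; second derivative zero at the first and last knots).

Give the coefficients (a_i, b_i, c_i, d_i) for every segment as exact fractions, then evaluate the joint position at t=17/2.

Δ: Δ0=3/2, Δ1=-4/3, Δ2=-2, Δ3=5/2
row 1: diag=10, rhs=-17; c'=3/10, d'=-17/10
row 2: denom=10−3·3/10=91/10; d'=(-4−3·-17/10)/(91/10)=11/91
row 3: denom=8−2·20/91=688/91; d'=(27−2·11/91)/(688/91)=2435/688
back: M3=2435/688
back: M2=11/91−20/91·2435/688=-113/172
back: M1=-17/10−3/10·-113/172=-517/344
M: M0=0, M1=-517/344, M2=-113/172, M3=2435/688, M4=0
seg 0: a=1, c=M0/2=0, d=(M1−M0)/(6·2)=-517/4128, b=Δ0−h0·(2M0+M1)/6=2065/1032
seg 1: a=4, c=M1/2=-517/688, d=(M2−M1)/(6·3)=97/2064, b=Δ1−h1·(2M1+M2)/6=257/516
seg 2: a=0, c=M2/2=-113/344, d=(M3−M2)/(6·2)=2887/8256, b=Δ2−h2·(2M2+M3)/6=-5659/2064
seg 3: a=-4, c=M3/2=2435/1376, d=(M4−M3)/(6·2)=-2435/8256, b=Δ3−h3·(2M3+M4)/6=145/1032
t_q=17/2 → seg 3, τ=3/2; S=-4+145/1032·τ+2435/1376·τ²+-2435/8256·τ³=-17679/22016

  seg 0: a=1 b=2065/1032 c=0 d=-517/4128
  seg 1: a=4 b=257/516 c=-517/688 d=97/2064
  seg 2: a=0 b=-5659/2064 c=-113/344 d=2887/8256
  seg 3: a=-4 b=145/1032 c=2435/1376 d=-2435/8256
S(17/2) = -17679/22016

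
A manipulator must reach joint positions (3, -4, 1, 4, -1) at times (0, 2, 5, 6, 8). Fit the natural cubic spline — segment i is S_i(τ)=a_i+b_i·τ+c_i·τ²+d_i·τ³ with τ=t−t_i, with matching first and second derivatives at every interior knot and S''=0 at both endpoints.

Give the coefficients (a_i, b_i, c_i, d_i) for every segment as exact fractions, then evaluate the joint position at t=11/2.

Δ: Δ0=-7/2, Δ1=5/3, Δ2=3, Δ3=-5/2
row 1: diag=10, rhs=31; c'=3/10, d'=31/10
row 2: denom=8−3·3/10=71/10; d'=(8−3·31/10)/(71/10)=-13/71
row 3: denom=6−1·10/71=416/71; d'=(-33−1·-13/71)/(416/71)=-1165/208
back: M3=-1165/208
back: M2=-13/71−10/71·-1165/208=63/104
back: M1=31/10−3/10·63/104=607/208
M: M0=0, M1=607/208, M2=63/104, M3=-1165/208, M4=0
seg 0: a=3, c=M0/2=0, d=(M1−M0)/(6·2)=607/2496, b=Δ0−h0·(2M0+M1)/6=-2791/624
seg 1: a=-4, c=M1/2=607/416, d=(M2−M1)/(6·3)=-37/288, b=Δ1−h1·(2M1+M2)/6=-485/312
seg 2: a=1, c=M2/2=63/208, d=(M3−M2)/(6·1)=-1291/1248, b=Δ2−h2·(2M2+M3)/6=4657/1248
seg 3: a=4, c=M3/2=-1165/416, d=(M4−M3)/(6·2)=1165/2496, b=Δ3−h3·(2M3+M4)/6=385/312
t_q=11/2 → seg 2, τ=1/2; S=1+4657/1248·τ+63/208·τ²+-1291/1248·τ³=9359/3328

  seg 0: a=3 b=-2791/624 c=0 d=607/2496
  seg 1: a=-4 b=-485/312 c=607/416 d=-37/288
  seg 2: a=1 b=4657/1248 c=63/208 d=-1291/1248
  seg 3: a=4 b=385/312 c=-1165/416 d=1165/2496
S(11/2) = 9359/3328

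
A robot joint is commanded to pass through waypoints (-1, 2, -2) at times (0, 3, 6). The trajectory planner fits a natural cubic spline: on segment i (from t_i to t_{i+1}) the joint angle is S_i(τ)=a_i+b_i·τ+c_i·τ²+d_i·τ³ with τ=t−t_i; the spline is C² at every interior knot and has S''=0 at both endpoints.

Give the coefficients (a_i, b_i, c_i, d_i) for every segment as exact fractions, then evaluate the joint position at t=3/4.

Δ: Δ0=1, Δ1=-4/3
row 1: diag=12, rhs=-14; c'=1/4, d'=-7/6
back: M1=-7/6
M: M0=0, M1=-7/6, M2=0
seg 0: a=-1, c=M0/2=0, d=(M1−M0)/(6·3)=-7/108, b=Δ0−h0·(2M0+M1)/6=19/12
seg 1: a=2, c=M1/2=-7/12, d=(M2−M1)/(6·3)=7/108, b=Δ1−h1·(2M1+M2)/6=-1/6
t_q=3/4 → seg 0, τ=3/4; S=-1+19/12·τ+0·τ²+-7/108·τ³=41/256

  seg 0: a=-1 b=19/12 c=0 d=-7/108
  seg 1: a=2 b=-1/6 c=-7/12 d=7/108
S(3/4) = 41/256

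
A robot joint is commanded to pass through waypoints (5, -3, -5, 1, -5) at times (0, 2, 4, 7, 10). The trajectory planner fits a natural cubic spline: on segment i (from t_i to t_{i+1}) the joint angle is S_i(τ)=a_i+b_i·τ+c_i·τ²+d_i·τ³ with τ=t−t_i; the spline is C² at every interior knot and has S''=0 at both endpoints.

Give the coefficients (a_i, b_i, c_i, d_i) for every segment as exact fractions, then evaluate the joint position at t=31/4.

Δ: Δ0=-4, Δ1=-1, Δ2=2, Δ3=-2
row 1: diag=8, rhs=18; c'=1/4, d'=9/4
row 2: denom=10−2·1/4=19/2; d'=(18−2·9/4)/(19/2)=27/19
row 3: denom=12−3·6/19=210/19; d'=(-24−3·27/19)/(210/19)=-179/70
back: M3=-179/70
back: M2=27/19−6/19·-179/70=78/35
back: M1=9/4−1/4·78/35=237/140
M: M0=0, M1=237/140, M2=78/35, M3=-179/70, M4=0
seg 0: a=5, c=M0/2=0, d=(M1−M0)/(6·2)=79/560, b=Δ0−h0·(2M0+M1)/6=-639/140
seg 1: a=-3, c=M1/2=237/280, d=(M2−M1)/(6·2)=5/112, b=Δ1−h1·(2M1+M2)/6=-201/70
seg 2: a=-5, c=M2/2=39/35, d=(M3−M2)/(6·3)=-67/252, b=Δ2−h2·(2M2+M3)/6=21/20
seg 3: a=1, c=M3/2=-179/140, d=(M4−M3)/(6·3)=179/1260, b=Δ3−h3·(2M3+M4)/6=39/70
t_q=31/4 → seg 3, τ=3/4; S=1+39/70·τ+-179/140·τ²+179/1260·τ³=971/1280

  seg 0: a=5 b=-639/140 c=0 d=79/560
  seg 1: a=-3 b=-201/70 c=237/280 d=5/112
  seg 2: a=-5 b=21/20 c=39/35 d=-67/252
  seg 3: a=1 b=39/70 c=-179/140 d=179/1260
S(31/4) = 971/1280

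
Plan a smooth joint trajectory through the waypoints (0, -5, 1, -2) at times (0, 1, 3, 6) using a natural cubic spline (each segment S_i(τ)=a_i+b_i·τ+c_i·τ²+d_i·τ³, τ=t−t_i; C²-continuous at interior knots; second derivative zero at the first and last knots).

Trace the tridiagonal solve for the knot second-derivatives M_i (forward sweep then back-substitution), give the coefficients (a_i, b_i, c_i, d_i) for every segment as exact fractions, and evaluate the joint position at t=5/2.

Δ: Δ0=-5, Δ1=3, Δ2=-1
row 1: diag=6, rhs=48; c'=1/3, d'=8
row 2: denom=10−2·1/3=28/3; d'=(-24−2·8)/(28/3)=-30/7
back: M2=-30/7
back: M1=8−1/3·-30/7=66/7
M: M0=0, M1=66/7, M2=-30/7, M3=0
seg 0: a=0, c=M0/2=0, d=(M1−M0)/(6·1)=11/7, b=Δ0−h0·(2M0+M1)/6=-46/7
seg 1: a=-5, c=M1/2=33/7, d=(M2−M1)/(6·2)=-8/7, b=Δ1−h1·(2M1+M2)/6=-13/7
seg 2: a=1, c=M2/2=-15/7, d=(M3−M2)/(6·3)=5/21, b=Δ2−h2·(2M2+M3)/6=23/7
t_q=5/2 → seg 1, τ=3/2; S=-5+-13/7·τ+33/7·τ²+-8/7·τ³=-29/28

  seg 0: a=0 b=-46/7 c=0 d=11/7
  seg 1: a=-5 b=-13/7 c=33/7 d=-8/7
  seg 2: a=1 b=23/7 c=-15/7 d=5/21
S(5/2) = -29/28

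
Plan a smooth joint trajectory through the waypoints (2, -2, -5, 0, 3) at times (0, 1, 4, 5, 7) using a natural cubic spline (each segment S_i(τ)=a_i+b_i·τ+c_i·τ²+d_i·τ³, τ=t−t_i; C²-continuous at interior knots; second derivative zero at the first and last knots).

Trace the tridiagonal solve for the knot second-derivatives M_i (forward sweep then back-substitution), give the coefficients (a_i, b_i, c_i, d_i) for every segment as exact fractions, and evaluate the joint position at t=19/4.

  seg 0: a=2 b=-2621/644 c=0 d=45/644
  seg 1: a=-2 b=-1243/322 c=135/644 d=479/1932
  seg 2: a=-5 b=2635/644 c=393/161 d=-141/92
  seg 3: a=0 b=1409/322 c=-1389/644 d=463/1288
S(19/4) = -2159/1792

Δ: Δ0=-4, Δ1=-1, Δ2=5, Δ3=3/2
row 1: diag=8, rhs=18; c'=3/8, d'=9/4
row 2: denom=8−3·3/8=55/8; d'=(36−3·9/4)/(55/8)=234/55
row 3: denom=6−1·8/55=322/55; d'=(-21−1·234/55)/(322/55)=-1389/322
back: M3=-1389/322
back: M2=234/55−8/55·-1389/322=786/161
back: M1=9/4−3/8·786/161=135/322
M: M0=0, M1=135/322, M2=786/161, M3=-1389/322, M4=0
seg 0: a=2, c=M0/2=0, d=(M1−M0)/(6·1)=45/644, b=Δ0−h0·(2M0+M1)/6=-2621/644
seg 1: a=-2, c=M1/2=135/644, d=(M2−M1)/(6·3)=479/1932, b=Δ1−h1·(2M1+M2)/6=-1243/322
seg 2: a=-5, c=M2/2=393/161, d=(M3−M2)/(6·1)=-141/92, b=Δ2−h2·(2M2+M3)/6=2635/644
seg 3: a=0, c=M3/2=-1389/644, d=(M4−M3)/(6·2)=463/1288, b=Δ3−h3·(2M3+M4)/6=1409/322
t_q=19/4 → seg 2, τ=3/4; S=-5+2635/644·τ+393/161·τ²+-141/92·τ³=-2159/1792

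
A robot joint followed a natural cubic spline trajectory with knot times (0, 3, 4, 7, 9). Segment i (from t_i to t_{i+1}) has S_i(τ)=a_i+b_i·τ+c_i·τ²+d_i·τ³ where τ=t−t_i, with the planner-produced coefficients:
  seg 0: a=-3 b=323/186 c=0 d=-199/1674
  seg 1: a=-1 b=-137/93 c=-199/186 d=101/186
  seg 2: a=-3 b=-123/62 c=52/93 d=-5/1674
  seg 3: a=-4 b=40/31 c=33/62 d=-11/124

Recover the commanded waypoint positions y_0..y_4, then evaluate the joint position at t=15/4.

y_0=-3 y_1=-1 y_2=-3 y_3=-4 y_4=0
S(15/4) = -9831/3968

y_0 = S_0(0) = a_0 = -3
y_1 = S_1(0) = a_1 = -1
y_2 = S_2(0) = a_2 = -3
y_3 = S_3(0) = a_3 = -4
y_4 = S_3(2) = 0
t_q=15/4 is in segment 1 (τ=3/4); S_1(τ)=-9831/3968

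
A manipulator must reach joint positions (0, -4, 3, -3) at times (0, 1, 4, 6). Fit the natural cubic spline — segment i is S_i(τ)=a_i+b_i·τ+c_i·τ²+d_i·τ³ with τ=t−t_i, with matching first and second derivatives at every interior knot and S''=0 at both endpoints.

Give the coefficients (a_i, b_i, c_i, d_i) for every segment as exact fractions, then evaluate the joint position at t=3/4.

Δ: Δ0=-4, Δ1=7/3, Δ2=-3
row 1: diag=8, rhs=38; c'=3/8, d'=19/4
row 2: denom=10−3·3/8=71/8; d'=(-32−3·19/4)/(71/8)=-370/71
back: M2=-370/71
back: M1=19/4−3/8·-370/71=476/71
M: M0=0, M1=476/71, M2=-370/71, M3=0
seg 0: a=0, c=M0/2=0, d=(M1−M0)/(6·1)=238/213, b=Δ0−h0·(2M0+M1)/6=-1090/213
seg 1: a=-4, c=M1/2=238/71, d=(M2−M1)/(6·3)=-47/71, b=Δ1−h1·(2M1+M2)/6=-376/213
seg 2: a=3, c=M2/2=-185/71, d=(M3−M2)/(6·2)=185/426, b=Δ2−h2·(2M2+M3)/6=101/213
t_q=3/4 → seg 0, τ=3/4; S=0+-1090/213·τ+0·τ²+238/213·τ³=-7649/2272

  seg 0: a=0 b=-1090/213 c=0 d=238/213
  seg 1: a=-4 b=-376/213 c=238/71 d=-47/71
  seg 2: a=3 b=101/213 c=-185/71 d=185/426
S(3/4) = -7649/2272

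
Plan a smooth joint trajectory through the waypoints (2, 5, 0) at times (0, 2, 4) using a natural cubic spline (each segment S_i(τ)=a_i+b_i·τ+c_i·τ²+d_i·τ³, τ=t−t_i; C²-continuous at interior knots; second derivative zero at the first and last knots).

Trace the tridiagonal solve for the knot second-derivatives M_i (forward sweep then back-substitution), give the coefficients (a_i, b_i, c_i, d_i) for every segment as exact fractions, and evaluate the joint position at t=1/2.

Δ: Δ0=3/2, Δ1=-5/2
row 1: diag=8, rhs=-24; c'=1/4, d'=-3
back: M1=-3
M: M0=0, M1=-3, M2=0
seg 0: a=2, c=M0/2=0, d=(M1−M0)/(6·2)=-1/4, b=Δ0−h0·(2M0+M1)/6=5/2
seg 1: a=5, c=M1/2=-3/2, d=(M2−M1)/(6·2)=1/4, b=Δ1−h1·(2M1+M2)/6=-1/2
t_q=1/2 → seg 0, τ=1/2; S=2+5/2·τ+0·τ²+-1/4·τ³=103/32

  seg 0: a=2 b=5/2 c=0 d=-1/4
  seg 1: a=5 b=-1/2 c=-3/2 d=1/4
S(1/2) = 103/32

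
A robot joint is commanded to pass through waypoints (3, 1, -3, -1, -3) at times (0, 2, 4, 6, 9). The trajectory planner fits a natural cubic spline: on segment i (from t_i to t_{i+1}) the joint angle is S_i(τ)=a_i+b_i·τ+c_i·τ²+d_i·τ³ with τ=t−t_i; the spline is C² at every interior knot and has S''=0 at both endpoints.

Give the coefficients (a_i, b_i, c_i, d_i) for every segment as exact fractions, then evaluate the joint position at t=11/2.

Δ: Δ0=-1, Δ1=-2, Δ2=1, Δ3=-2/3
row 1: diag=8, rhs=-6; c'=1/4, d'=-3/4
row 2: denom=8−2·1/4=15/2; d'=(18−2·-3/4)/(15/2)=13/5
row 3: denom=10−2·4/15=142/15; d'=(-10−2·13/5)/(142/15)=-114/71
back: M3=-114/71
back: M2=13/5−4/15·-114/71=215/71
back: M1=-3/4−1/4·215/71=-107/71
M: M0=0, M1=-107/71, M2=215/71, M3=-114/71, M4=0
seg 0: a=3, c=M0/2=0, d=(M1−M0)/(6·2)=-107/852, b=Δ0−h0·(2M0+M1)/6=-106/213
seg 1: a=1, c=M1/2=-107/142, d=(M2−M1)/(6·2)=161/426, b=Δ1−h1·(2M1+M2)/6=-427/213
seg 2: a=-3, c=M2/2=215/142, d=(M3−M2)/(6·2)=-329/852, b=Δ2−h2·(2M2+M3)/6=-103/213
seg 3: a=-1, c=M3/2=-57/71, d=(M4−M3)/(6·3)=19/213, b=Δ3−h3·(2M3+M4)/6=200/213
t_q=11/2 → seg 2, τ=3/2; S=-3+-103/213·τ+215/142·τ²+-329/852·τ³=-3685/2272

  seg 0: a=3 b=-106/213 c=0 d=-107/852
  seg 1: a=1 b=-427/213 c=-107/142 d=161/426
  seg 2: a=-3 b=-103/213 c=215/142 d=-329/852
  seg 3: a=-1 b=200/213 c=-57/71 d=19/213
S(11/2) = -3685/2272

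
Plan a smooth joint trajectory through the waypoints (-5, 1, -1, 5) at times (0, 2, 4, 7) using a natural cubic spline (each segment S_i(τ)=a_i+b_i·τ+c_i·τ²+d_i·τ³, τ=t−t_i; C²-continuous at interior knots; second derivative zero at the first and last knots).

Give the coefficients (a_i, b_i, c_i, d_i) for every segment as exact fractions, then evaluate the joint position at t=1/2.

  seg 0: a=-5 b=80/19 c=0 d=-23/76
  seg 1: a=1 b=11/19 c=-69/38 d=39/76
  seg 2: a=-1 b=-10/19 c=24/19 d=-8/57
S(1/2) = -1783/608

Δ: Δ0=3, Δ1=-1, Δ2=2
row 1: diag=8, rhs=-24; c'=1/4, d'=-3
row 2: denom=10−2·1/4=19/2; d'=(18−2·-3)/(19/2)=48/19
back: M2=48/19
back: M1=-3−1/4·48/19=-69/19
M: M0=0, M1=-69/19, M2=48/19, M3=0
seg 0: a=-5, c=M0/2=0, d=(M1−M0)/(6·2)=-23/76, b=Δ0−h0·(2M0+M1)/6=80/19
seg 1: a=1, c=M1/2=-69/38, d=(M2−M1)/(6·2)=39/76, b=Δ1−h1·(2M1+M2)/6=11/19
seg 2: a=-1, c=M2/2=24/19, d=(M3−M2)/(6·3)=-8/57, b=Δ2−h2·(2M2+M3)/6=-10/19
t_q=1/2 → seg 0, τ=1/2; S=-5+80/19·τ+0·τ²+-23/76·τ³=-1783/608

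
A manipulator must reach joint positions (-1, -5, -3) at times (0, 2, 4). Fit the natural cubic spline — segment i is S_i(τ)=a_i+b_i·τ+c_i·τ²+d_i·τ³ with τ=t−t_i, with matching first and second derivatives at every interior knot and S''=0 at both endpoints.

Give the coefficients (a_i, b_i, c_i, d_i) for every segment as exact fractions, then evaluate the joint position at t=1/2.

Δ: Δ0=-2, Δ1=1
row 1: diag=8, rhs=18; c'=1/4, d'=9/4
back: M1=9/4
M: M0=0, M1=9/4, M2=0
seg 0: a=-1, c=M0/2=0, d=(M1−M0)/(6·2)=3/16, b=Δ0−h0·(2M0+M1)/6=-11/4
seg 1: a=-5, c=M1/2=9/8, d=(M2−M1)/(6·2)=-3/16, b=Δ1−h1·(2M1+M2)/6=-1/2
t_q=1/2 → seg 0, τ=1/2; S=-1+-11/4·τ+0·τ²+3/16·τ³=-301/128

  seg 0: a=-1 b=-11/4 c=0 d=3/16
  seg 1: a=-5 b=-1/2 c=9/8 d=-3/16
S(1/2) = -301/128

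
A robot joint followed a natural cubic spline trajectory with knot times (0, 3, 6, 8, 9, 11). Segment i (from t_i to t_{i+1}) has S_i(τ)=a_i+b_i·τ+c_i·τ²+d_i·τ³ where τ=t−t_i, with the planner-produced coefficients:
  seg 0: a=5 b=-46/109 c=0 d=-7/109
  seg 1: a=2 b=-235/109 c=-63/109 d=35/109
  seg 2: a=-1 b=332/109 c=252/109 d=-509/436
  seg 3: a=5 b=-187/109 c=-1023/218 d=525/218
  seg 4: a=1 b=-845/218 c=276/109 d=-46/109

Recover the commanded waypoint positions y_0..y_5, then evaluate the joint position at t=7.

y_0 = S_0(0) = a_0 = 5
y_1 = S_1(0) = a_1 = 2
y_2 = S_2(0) = a_2 = -1
y_3 = S_3(0) = a_3 = 5
y_4 = S_4(0) = a_4 = 1
y_5 = S_4(2) = 0
t_q=7 is in segment 2 (τ=1); S_2(τ)=1391/436

y_0=5 y_1=2 y_2=-1 y_3=5 y_4=1 y_5=0
S(7) = 1391/436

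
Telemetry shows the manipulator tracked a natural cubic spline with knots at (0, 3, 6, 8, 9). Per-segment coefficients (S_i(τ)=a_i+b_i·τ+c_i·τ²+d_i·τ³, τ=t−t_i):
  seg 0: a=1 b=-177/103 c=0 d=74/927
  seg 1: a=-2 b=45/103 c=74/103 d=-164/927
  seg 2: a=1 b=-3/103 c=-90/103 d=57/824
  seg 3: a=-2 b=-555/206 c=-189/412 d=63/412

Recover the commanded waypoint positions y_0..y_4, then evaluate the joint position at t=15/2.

y_0=1 y_1=-2 y_2=1 y_3=-2 y_4=-5
S(15/2) = -5117/6592

y_0 = S_0(0) = a_0 = 1
y_1 = S_1(0) = a_1 = -2
y_2 = S_2(0) = a_2 = 1
y_3 = S_3(0) = a_3 = -2
y_4 = S_3(1) = -5
t_q=15/2 is in segment 2 (τ=3/2); S_2(τ)=-5117/6592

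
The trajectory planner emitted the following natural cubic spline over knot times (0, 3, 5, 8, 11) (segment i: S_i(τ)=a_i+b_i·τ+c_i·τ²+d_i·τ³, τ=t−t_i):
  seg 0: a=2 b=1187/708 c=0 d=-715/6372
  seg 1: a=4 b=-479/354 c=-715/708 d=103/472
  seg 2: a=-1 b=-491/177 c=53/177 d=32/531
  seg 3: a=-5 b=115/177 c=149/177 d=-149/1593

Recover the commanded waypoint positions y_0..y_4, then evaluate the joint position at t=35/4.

y_0 = S_0(0) = a_0 = 2
y_1 = S_1(0) = a_1 = 4
y_2 = S_2(0) = a_2 = -1
y_3 = S_3(0) = a_3 = -5
y_4 = S_3(3) = 2
t_q=35/4 is in segment 3 (τ=3/4); S_3(τ)=-15401/3776

y_0=2 y_1=4 y_2=-1 y_3=-5 y_4=2
S(35/4) = -15401/3776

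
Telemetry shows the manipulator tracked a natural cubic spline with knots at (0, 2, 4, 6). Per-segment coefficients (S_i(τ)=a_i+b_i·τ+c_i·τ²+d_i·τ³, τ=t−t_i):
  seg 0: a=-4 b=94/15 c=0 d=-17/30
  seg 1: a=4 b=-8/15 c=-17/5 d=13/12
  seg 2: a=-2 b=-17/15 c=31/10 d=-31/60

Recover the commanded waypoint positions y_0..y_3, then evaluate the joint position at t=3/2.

y_0 = S_0(0) = a_0 = -4
y_1 = S_1(0) = a_1 = 4
y_2 = S_2(0) = a_2 = -2
y_3 = S_2(2) = 4
t_q=3/2 is in segment 0 (τ=3/2); S_0(τ)=279/80

y_0=-4 y_1=4 y_2=-2 y_3=4
S(3/2) = 279/80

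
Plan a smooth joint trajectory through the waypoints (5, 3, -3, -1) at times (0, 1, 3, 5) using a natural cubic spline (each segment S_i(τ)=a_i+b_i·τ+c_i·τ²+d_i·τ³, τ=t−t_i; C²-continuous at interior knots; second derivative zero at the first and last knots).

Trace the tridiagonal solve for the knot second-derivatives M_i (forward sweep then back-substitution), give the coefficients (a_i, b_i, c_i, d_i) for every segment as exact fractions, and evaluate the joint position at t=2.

Δ: Δ0=-2, Δ1=-3, Δ2=1
row 1: diag=6, rhs=-6; c'=1/3, d'=-1
row 2: denom=8−2·1/3=22/3; d'=(24−2·-1)/(22/3)=39/11
back: M2=39/11
back: M1=-1−1/3·39/11=-24/11
M: M0=0, M1=-24/11, M2=39/11, M3=0
seg 0: a=5, c=M0/2=0, d=(M1−M0)/(6·1)=-4/11, b=Δ0−h0·(2M0+M1)/6=-18/11
seg 1: a=3, c=M1/2=-12/11, d=(M2−M1)/(6·2)=21/44, b=Δ1−h1·(2M1+M2)/6=-30/11
seg 2: a=-3, c=M2/2=39/22, d=(M3−M2)/(6·2)=-13/44, b=Δ2−h2·(2M2+M3)/6=-15/11
t_q=2 → seg 1, τ=1; S=3+-30/11·τ+-12/11·τ²+21/44·τ³=-15/44

  seg 0: a=5 b=-18/11 c=0 d=-4/11
  seg 1: a=3 b=-30/11 c=-12/11 d=21/44
  seg 2: a=-3 b=-15/11 c=39/22 d=-13/44
S(2) = -15/44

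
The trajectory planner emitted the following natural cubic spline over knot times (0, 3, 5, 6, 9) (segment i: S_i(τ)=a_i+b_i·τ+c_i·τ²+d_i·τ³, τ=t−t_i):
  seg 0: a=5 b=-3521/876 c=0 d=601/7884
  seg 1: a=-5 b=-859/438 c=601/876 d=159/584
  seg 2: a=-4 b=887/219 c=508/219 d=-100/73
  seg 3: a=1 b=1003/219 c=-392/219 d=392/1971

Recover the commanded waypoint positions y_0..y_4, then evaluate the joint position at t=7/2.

y_0=5 y_1=-5 y_2=-4 y_3=1 y_4=4
S(7/2) = -26981/4672

y_0 = S_0(0) = a_0 = 5
y_1 = S_1(0) = a_1 = -5
y_2 = S_2(0) = a_2 = -4
y_3 = S_3(0) = a_3 = 1
y_4 = S_3(3) = 4
t_q=7/2 is in segment 1 (τ=1/2); S_1(τ)=-26981/4672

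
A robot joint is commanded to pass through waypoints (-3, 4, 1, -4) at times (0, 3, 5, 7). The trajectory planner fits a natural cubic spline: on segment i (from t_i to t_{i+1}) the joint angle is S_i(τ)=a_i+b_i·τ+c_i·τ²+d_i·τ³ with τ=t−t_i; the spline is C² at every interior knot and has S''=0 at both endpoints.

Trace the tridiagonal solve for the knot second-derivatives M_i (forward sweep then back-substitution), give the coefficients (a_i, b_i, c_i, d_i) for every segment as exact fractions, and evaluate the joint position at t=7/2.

  seg 0: a=-3 b=395/114 c=0 d=-43/342
  seg 1: a=4 b=4/57 c=-43/38 d=79/456
  seg 2: a=1 b=-271/114 c=-7/76 d=7/456
S(7/2) = 4589/1216

Δ: Δ0=7/3, Δ1=-3/2, Δ2=-5/2
row 1: diag=10, rhs=-23; c'=1/5, d'=-23/10
row 2: denom=8−2·1/5=38/5; d'=(-6−2·-23/10)/(38/5)=-7/38
back: M2=-7/38
back: M1=-23/10−1/5·-7/38=-43/19
M: M0=0, M1=-43/19, M2=-7/38, M3=0
seg 0: a=-3, c=M0/2=0, d=(M1−M0)/(6·3)=-43/342, b=Δ0−h0·(2M0+M1)/6=395/114
seg 1: a=4, c=M1/2=-43/38, d=(M2−M1)/(6·2)=79/456, b=Δ1−h1·(2M1+M2)/6=4/57
seg 2: a=1, c=M2/2=-7/76, d=(M3−M2)/(6·2)=7/456, b=Δ2−h2·(2M2+M3)/6=-271/114
t_q=7/2 → seg 1, τ=1/2; S=4+4/57·τ+-43/38·τ²+79/456·τ³=4589/1216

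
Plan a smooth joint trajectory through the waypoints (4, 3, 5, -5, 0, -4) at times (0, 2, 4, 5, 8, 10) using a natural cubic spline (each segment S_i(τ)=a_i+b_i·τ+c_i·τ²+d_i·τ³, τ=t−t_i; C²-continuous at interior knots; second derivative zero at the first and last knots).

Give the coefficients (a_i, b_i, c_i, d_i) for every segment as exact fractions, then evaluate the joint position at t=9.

Δ: Δ0=-1/2, Δ1=1, Δ2=-10, Δ3=5/3, Δ4=-2
row 1: diag=8, rhs=9; c'=1/4, d'=9/8
row 2: denom=6−2·1/4=11/2; d'=(-66−2·9/8)/(11/2)=-273/22
row 3: denom=8−1·2/11=86/11; d'=(70−1·-273/22)/(86/11)=1813/172
row 4: denom=10−3·33/86=761/86; d'=(-22−3·1813/172)/(761/86)=-9223/1522
back: M4=-9223/1522
back: M3=1813/172−33/86·-9223/1522=9791/761
back: M2=-273/22−2/11·9791/761=-22447/1522
back: M1=9/8−1/4·-22447/1522=3662/761
M: M0=0, M1=3662/761, M2=-22447/1522, M3=9791/761, M4=-9223/1522, M5=0
seg 0: a=4, c=M0/2=0, d=(M1−M0)/(6·2)=1831/4566, b=Δ0−h0·(2M0+M1)/6=-9607/4566
seg 1: a=3, c=M1/2=1831/761, d=(M2−M1)/(6·2)=-29771/18264, b=Δ1−h1·(2M1+M2)/6=12365/4566
seg 2: a=5, c=M2/2=-22447/3044, d=(M3−M2)/(6·1)=42029/9132, b=Δ2−h2·(2M2+M3)/6=-16502/2283
seg 3: a=-5, c=M3/2=9791/1522, d=(M4−M3)/(6·3)=-28805/27396, b=Δ3−h3·(2M3+M4)/6=-74603/9132
seg 4: a=0, c=M4/2=-9223/3044, d=(M5−M4)/(6·2)=9223/18264, b=Δ4−h4·(2M4+M5)/6=4657/2283
t_q=9 → seg 4, τ=1; S=0+4657/2283·τ+-9223/3044·τ²+9223/18264·τ³=-2953/6088

  seg 0: a=4 b=-9607/4566 c=0 d=1831/4566
  seg 1: a=3 b=12365/4566 c=1831/761 d=-29771/18264
  seg 2: a=5 b=-16502/2283 c=-22447/3044 d=42029/9132
  seg 3: a=-5 b=-74603/9132 c=9791/1522 d=-28805/27396
  seg 4: a=0 b=4657/2283 c=-9223/3044 d=9223/18264
S(9) = -2953/6088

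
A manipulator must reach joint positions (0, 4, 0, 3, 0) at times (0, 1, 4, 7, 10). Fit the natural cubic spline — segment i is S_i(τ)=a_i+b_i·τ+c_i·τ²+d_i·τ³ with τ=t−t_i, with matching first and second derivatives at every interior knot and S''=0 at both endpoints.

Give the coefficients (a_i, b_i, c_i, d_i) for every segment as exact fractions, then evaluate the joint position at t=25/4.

Δ: Δ0=4, Δ1=-4/3, Δ2=1, Δ3=-1
row 1: diag=8, rhs=-32; c'=3/8, d'=-4
row 2: denom=12−3·3/8=87/8; d'=(14−3·-4)/(87/8)=208/87
row 3: denom=12−3·8/29=324/29; d'=(-12−3·208/87)/(324/29)=-139/81
back: M3=-139/81
back: M2=208/87−8/29·-139/81=232/81
back: M1=-4−3/8·232/81=-137/27
M: M0=0, M1=-137/27, M2=232/81, M3=-139/81, M4=0
seg 0: a=0, c=M0/2=0, d=(M1−M0)/(6·1)=-137/162, b=Δ0−h0·(2M0+M1)/6=785/162
seg 1: a=4, c=M1/2=-137/54, d=(M2−M1)/(6·3)=643/1458, b=Δ1−h1·(2M1+M2)/6=187/81
seg 2: a=0, c=M2/2=116/81, d=(M3−M2)/(6·3)=-371/1458, b=Δ2−h2·(2M2+M3)/6=-163/162
seg 3: a=3, c=M3/2=-139/162, d=(M4−M3)/(6·3)=139/1458, b=Δ3−h3·(2M3+M4)/6=58/81
t_q=25/4 → seg 2, τ=9/4; S=0+-163/162·τ+116/81·τ²+-371/1458·τ³=2405/1152

  seg 0: a=0 b=785/162 c=0 d=-137/162
  seg 1: a=4 b=187/81 c=-137/54 d=643/1458
  seg 2: a=0 b=-163/162 c=116/81 d=-371/1458
  seg 3: a=3 b=58/81 c=-139/162 d=139/1458
S(25/4) = 2405/1152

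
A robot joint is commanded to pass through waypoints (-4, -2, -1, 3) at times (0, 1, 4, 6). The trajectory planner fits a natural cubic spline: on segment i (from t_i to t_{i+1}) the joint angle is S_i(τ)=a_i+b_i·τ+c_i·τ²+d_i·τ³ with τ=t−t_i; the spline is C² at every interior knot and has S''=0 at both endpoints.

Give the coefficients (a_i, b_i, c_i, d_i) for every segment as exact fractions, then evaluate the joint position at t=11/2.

Δ: Δ0=2, Δ1=1/3, Δ2=2
row 1: diag=8, rhs=-10; c'=3/8, d'=-5/4
row 2: denom=10−3·3/8=71/8; d'=(10−3·-5/4)/(71/8)=110/71
back: M2=110/71
back: M1=-5/4−3/8·110/71=-130/71
M: M0=0, M1=-130/71, M2=110/71, M3=0
seg 0: a=-4, c=M0/2=0, d=(M1−M0)/(6·1)=-65/213, b=Δ0−h0·(2M0+M1)/6=491/213
seg 1: a=-2, c=M1/2=-65/71, d=(M2−M1)/(6·3)=40/213, b=Δ1−h1·(2M1+M2)/6=296/213
seg 2: a=-1, c=M2/2=55/71, d=(M3−M2)/(6·2)=-55/426, b=Δ2−h2·(2M2+M3)/6=206/213
t_q=11/2 → seg 2, τ=3/2; S=-1+206/213·τ+55/71·τ²+-55/426·τ³=1997/1136

  seg 0: a=-4 b=491/213 c=0 d=-65/213
  seg 1: a=-2 b=296/213 c=-65/71 d=40/213
  seg 2: a=-1 b=206/213 c=55/71 d=-55/426
S(11/2) = 1997/1136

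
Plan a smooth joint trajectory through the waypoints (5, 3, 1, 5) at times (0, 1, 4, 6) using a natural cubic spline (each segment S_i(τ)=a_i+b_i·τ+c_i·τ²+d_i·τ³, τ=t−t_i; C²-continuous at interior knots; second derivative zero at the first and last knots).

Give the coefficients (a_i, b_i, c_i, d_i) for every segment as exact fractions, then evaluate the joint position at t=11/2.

  seg 0: a=5 b=-442/213 c=0 d=16/213
  seg 1: a=3 b=-394/213 c=16/71 d=4/71
  seg 2: a=1 b=218/213 c=52/71 d=-26/213
S(11/2) = 1071/284

Δ: Δ0=-2, Δ1=-2/3, Δ2=2
row 1: diag=8, rhs=8; c'=3/8, d'=1
row 2: denom=10−3·3/8=71/8; d'=(16−3·1)/(71/8)=104/71
back: M2=104/71
back: M1=1−3/8·104/71=32/71
M: M0=0, M1=32/71, M2=104/71, M3=0
seg 0: a=5, c=M0/2=0, d=(M1−M0)/(6·1)=16/213, b=Δ0−h0·(2M0+M1)/6=-442/213
seg 1: a=3, c=M1/2=16/71, d=(M2−M1)/(6·3)=4/71, b=Δ1−h1·(2M1+M2)/6=-394/213
seg 2: a=1, c=M2/2=52/71, d=(M3−M2)/(6·2)=-26/213, b=Δ2−h2·(2M2+M3)/6=218/213
t_q=11/2 → seg 2, τ=3/2; S=1+218/213·τ+52/71·τ²+-26/213·τ³=1071/284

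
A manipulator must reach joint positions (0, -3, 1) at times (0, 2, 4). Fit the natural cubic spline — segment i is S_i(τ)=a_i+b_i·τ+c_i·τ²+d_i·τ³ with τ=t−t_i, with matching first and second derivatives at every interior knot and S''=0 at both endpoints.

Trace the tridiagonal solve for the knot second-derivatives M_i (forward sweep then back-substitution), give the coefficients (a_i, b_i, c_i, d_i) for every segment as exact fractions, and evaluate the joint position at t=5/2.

Δ: Δ0=-3/2, Δ1=2
row 1: diag=8, rhs=21; c'=1/4, d'=21/8
back: M1=21/8
M: M0=0, M1=21/8, M2=0
seg 0: a=0, c=M0/2=0, d=(M1−M0)/(6·2)=7/32, b=Δ0−h0·(2M0+M1)/6=-19/8
seg 1: a=-3, c=M1/2=21/16, d=(M2−M1)/(6·2)=-7/32, b=Δ1−h1·(2M1+M2)/6=1/4
t_q=5/2 → seg 1, τ=1/2; S=-3+1/4·τ+21/16·τ²+-7/32·τ³=-659/256

  seg 0: a=0 b=-19/8 c=0 d=7/32
  seg 1: a=-3 b=1/4 c=21/16 d=-7/32
S(5/2) = -659/256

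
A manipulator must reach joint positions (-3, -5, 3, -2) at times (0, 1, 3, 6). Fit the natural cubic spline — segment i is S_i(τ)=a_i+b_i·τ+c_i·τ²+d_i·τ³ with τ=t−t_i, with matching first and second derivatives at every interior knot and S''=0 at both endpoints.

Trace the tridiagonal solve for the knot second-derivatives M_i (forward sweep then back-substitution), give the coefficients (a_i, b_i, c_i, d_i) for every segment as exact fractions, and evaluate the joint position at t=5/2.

  seg 0: a=-3 b=-275/84 c=0 d=107/84
  seg 1: a=-5 b=23/42 c=107/28 d=-22/21
  seg 2: a=3 b=137/42 c=-69/28 d=23/84
S(5/2) = 99/112

Δ: Δ0=-2, Δ1=4, Δ2=-5/3
row 1: diag=6, rhs=36; c'=1/3, d'=6
row 2: denom=10−2·1/3=28/3; d'=(-34−2·6)/(28/3)=-69/14
back: M2=-69/14
back: M1=6−1/3·-69/14=107/14
M: M0=0, M1=107/14, M2=-69/14, M3=0
seg 0: a=-3, c=M0/2=0, d=(M1−M0)/(6·1)=107/84, b=Δ0−h0·(2M0+M1)/6=-275/84
seg 1: a=-5, c=M1/2=107/28, d=(M2−M1)/(6·2)=-22/21, b=Δ1−h1·(2M1+M2)/6=23/42
seg 2: a=3, c=M2/2=-69/28, d=(M3−M2)/(6·3)=23/84, b=Δ2−h2·(2M2+M3)/6=137/42
t_q=5/2 → seg 1, τ=3/2; S=-5+23/42·τ+107/28·τ²+-22/21·τ³=99/112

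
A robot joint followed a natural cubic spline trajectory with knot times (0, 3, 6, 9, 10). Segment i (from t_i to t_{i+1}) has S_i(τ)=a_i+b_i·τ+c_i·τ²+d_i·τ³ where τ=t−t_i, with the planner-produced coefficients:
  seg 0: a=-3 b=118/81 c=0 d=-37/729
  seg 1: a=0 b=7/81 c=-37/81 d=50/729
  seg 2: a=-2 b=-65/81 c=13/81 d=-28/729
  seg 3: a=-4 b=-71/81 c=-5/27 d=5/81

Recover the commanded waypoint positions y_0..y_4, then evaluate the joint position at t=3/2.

y_0 = S_0(0) = a_0 = -3
y_1 = S_1(0) = a_1 = 0
y_2 = S_2(0) = a_2 = -2
y_3 = S_3(0) = a_3 = -4
y_4 = S_3(1) = -5
t_q=3/2 is in segment 0 (τ=3/2); S_0(τ)=-71/72

y_0=-3 y_1=0 y_2=-2 y_3=-4 y_4=-5
S(3/2) = -71/72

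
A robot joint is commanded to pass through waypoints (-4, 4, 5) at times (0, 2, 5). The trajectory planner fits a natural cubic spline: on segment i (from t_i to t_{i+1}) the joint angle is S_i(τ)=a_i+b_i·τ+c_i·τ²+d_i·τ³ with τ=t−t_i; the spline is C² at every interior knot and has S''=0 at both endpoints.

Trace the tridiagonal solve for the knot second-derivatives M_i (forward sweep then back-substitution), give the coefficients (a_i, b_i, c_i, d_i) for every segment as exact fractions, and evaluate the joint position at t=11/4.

Δ: Δ0=4, Δ1=1/3
row 1: diag=10, rhs=-22; c'=3/10, d'=-11/5
back: M1=-11/5
M: M0=0, M1=-11/5, M2=0
seg 0: a=-4, c=M0/2=0, d=(M1−M0)/(6·2)=-11/60, b=Δ0−h0·(2M0+M1)/6=71/15
seg 1: a=4, c=M1/2=-11/10, d=(M2−M1)/(6·3)=11/90, b=Δ1−h1·(2M1+M2)/6=38/15
t_q=11/4 → seg 1, τ=3/4; S=4+38/15·τ+-11/10·τ²+11/90·τ³=3413/640

  seg 0: a=-4 b=71/15 c=0 d=-11/60
  seg 1: a=4 b=38/15 c=-11/10 d=11/90
S(11/4) = 3413/640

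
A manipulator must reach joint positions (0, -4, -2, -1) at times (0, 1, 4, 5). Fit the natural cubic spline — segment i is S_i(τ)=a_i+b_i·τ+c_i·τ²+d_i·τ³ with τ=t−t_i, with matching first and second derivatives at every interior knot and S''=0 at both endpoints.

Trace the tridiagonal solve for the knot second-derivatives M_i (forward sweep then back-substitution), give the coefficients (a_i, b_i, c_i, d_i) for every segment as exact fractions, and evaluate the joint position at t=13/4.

Δ: Δ0=-4, Δ1=2/3, Δ2=1
row 1: diag=8, rhs=28; c'=3/8, d'=7/2
row 2: denom=8−3·3/8=55/8; d'=(2−3·7/2)/(55/8)=-68/55
back: M2=-68/55
back: M1=7/2−3/8·-68/55=218/55
M: M0=0, M1=218/55, M2=-68/55, M3=0
seg 0: a=0, c=M0/2=0, d=(M1−M0)/(6·1)=109/165, b=Δ0−h0·(2M0+M1)/6=-769/165
seg 1: a=-4, c=M1/2=109/55, d=(M2−M1)/(6·3)=-13/45, b=Δ1−h1·(2M1+M2)/6=-442/165
seg 2: a=-2, c=M2/2=-34/55, d=(M3−M2)/(6·1)=34/165, b=Δ2−h2·(2M2+M3)/6=233/165
t_q=13/4 → seg 1, τ=9/4; S=-4+-442/165·τ+109/55·τ²+-13/45·τ³=-11563/3520

  seg 0: a=0 b=-769/165 c=0 d=109/165
  seg 1: a=-4 b=-442/165 c=109/55 d=-13/45
  seg 2: a=-2 b=233/165 c=-34/55 d=34/165
S(13/4) = -11563/3520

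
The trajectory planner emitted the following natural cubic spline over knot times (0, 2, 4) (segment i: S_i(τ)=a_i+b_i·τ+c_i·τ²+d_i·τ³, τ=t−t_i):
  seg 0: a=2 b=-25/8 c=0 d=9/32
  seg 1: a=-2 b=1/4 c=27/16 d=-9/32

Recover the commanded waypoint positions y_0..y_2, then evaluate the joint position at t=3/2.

y_0=2 y_1=-2 y_2=3
S(3/2) = -445/256

y_0 = S_0(0) = a_0 = 2
y_1 = S_1(0) = a_1 = -2
y_2 = S_1(2) = 3
t_q=3/2 is in segment 0 (τ=3/2); S_0(τ)=-445/256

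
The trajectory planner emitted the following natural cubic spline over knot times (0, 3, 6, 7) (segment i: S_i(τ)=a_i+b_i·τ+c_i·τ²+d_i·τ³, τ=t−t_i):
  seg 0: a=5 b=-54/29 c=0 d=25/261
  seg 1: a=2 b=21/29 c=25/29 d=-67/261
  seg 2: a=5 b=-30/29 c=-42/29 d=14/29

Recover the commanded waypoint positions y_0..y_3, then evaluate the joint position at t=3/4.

y_0 = S_0(0) = a_0 = 5
y_1 = S_1(0) = a_1 = 2
y_2 = S_2(0) = a_2 = 5
y_3 = S_2(1) = 3
t_q=3/4 is in segment 0 (τ=3/4); S_0(τ)=6763/1856

y_0=5 y_1=2 y_2=5 y_3=3
S(3/4) = 6763/1856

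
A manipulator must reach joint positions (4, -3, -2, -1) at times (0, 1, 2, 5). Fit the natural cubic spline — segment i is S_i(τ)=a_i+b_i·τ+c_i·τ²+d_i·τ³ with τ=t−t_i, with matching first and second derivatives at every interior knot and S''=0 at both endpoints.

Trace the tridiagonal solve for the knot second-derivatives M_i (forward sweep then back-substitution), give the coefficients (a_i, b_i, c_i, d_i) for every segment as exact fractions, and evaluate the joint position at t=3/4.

  seg 0: a=4 b=-845/93 c=0 d=194/93
  seg 1: a=-3 b=-263/93 c=194/31 d=-226/93
  seg 2: a=-2 b=223/93 c=-32/31 d=32/279
S(3/4) = -1919/992

Δ: Δ0=-7, Δ1=1, Δ2=1/3
row 1: diag=4, rhs=48; c'=1/4, d'=12
row 2: denom=8−1·1/4=31/4; d'=(-4−1·12)/(31/4)=-64/31
back: M2=-64/31
back: M1=12−1/4·-64/31=388/31
M: M0=0, M1=388/31, M2=-64/31, M3=0
seg 0: a=4, c=M0/2=0, d=(M1−M0)/(6·1)=194/93, b=Δ0−h0·(2M0+M1)/6=-845/93
seg 1: a=-3, c=M1/2=194/31, d=(M2−M1)/(6·1)=-226/93, b=Δ1−h1·(2M1+M2)/6=-263/93
seg 2: a=-2, c=M2/2=-32/31, d=(M3−M2)/(6·3)=32/279, b=Δ2−h2·(2M2+M3)/6=223/93
t_q=3/4 → seg 0, τ=3/4; S=4+-845/93·τ+0·τ²+194/93·τ³=-1919/992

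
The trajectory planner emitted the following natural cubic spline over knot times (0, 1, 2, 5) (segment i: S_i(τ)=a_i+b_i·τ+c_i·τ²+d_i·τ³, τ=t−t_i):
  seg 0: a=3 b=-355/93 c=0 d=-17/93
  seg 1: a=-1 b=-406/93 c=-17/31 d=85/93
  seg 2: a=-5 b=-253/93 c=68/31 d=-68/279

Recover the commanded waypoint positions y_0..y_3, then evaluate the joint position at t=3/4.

y_0=3 y_1=-1 y_2=-5 y_3=0
S(3/4) = 119/1984

y_0 = S_0(0) = a_0 = 3
y_1 = S_1(0) = a_1 = -1
y_2 = S_2(0) = a_2 = -5
y_3 = S_2(3) = 0
t_q=3/4 is in segment 0 (τ=3/4); S_0(τ)=119/1984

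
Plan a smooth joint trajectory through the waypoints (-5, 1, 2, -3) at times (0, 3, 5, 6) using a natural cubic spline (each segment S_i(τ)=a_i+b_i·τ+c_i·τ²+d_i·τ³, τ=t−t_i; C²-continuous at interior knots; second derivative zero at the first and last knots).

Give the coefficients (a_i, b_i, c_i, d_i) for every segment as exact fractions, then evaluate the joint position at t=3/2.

Δ: Δ0=2, Δ1=1/2, Δ2=-5
row 1: diag=10, rhs=-9; c'=1/5, d'=-9/10
row 2: denom=6−2·1/5=28/5; d'=(-33−2·-9/10)/(28/5)=-39/7
back: M2=-39/7
back: M1=-9/10−1/5·-39/7=3/14
M: M0=0, M1=3/14, M2=-39/7, M3=0
seg 0: a=-5, c=M0/2=0, d=(M1−M0)/(6·3)=1/84, b=Δ0−h0·(2M0+M1)/6=53/28
seg 1: a=1, c=M1/2=3/28, d=(M2−M1)/(6·2)=-27/56, b=Δ1−h1·(2M1+M2)/6=31/14
seg 2: a=2, c=M2/2=-39/14, d=(M3−M2)/(6·1)=13/14, b=Δ2−h2·(2M2+M3)/6=-22/7
t_q=3/2 → seg 0, τ=3/2; S=-5+53/28·τ+0·τ²+1/84·τ³=-475/224

  seg 0: a=-5 b=53/28 c=0 d=1/84
  seg 1: a=1 b=31/14 c=3/28 d=-27/56
  seg 2: a=2 b=-22/7 c=-39/14 d=13/14
S(3/2) = -475/224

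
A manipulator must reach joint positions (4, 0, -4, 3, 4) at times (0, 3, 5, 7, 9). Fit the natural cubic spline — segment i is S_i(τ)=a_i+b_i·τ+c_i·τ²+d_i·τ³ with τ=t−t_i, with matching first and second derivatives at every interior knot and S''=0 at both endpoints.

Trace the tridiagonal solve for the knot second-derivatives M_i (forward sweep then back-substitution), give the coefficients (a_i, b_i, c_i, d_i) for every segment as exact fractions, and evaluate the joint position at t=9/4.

Δ: Δ0=-4/3, Δ1=-2, Δ2=7/2, Δ3=1/2
row 1: diag=10, rhs=-4; c'=1/5, d'=-2/5
row 2: denom=8−2·1/5=38/5; d'=(33−2·-2/5)/(38/5)=169/38
row 3: denom=8−2·5/19=142/19; d'=(-18−2·169/38)/(142/19)=-511/142
back: M3=-511/142
back: M2=169/38−5/19·-511/142=383/71
back: M1=-2/5−1/5·383/71=-105/71
M: M0=0, M1=-105/71, M2=383/71, M3=-511/142, M4=0
seg 0: a=4, c=M0/2=0, d=(M1−M0)/(6·3)=-35/426, b=Δ0−h0·(2M0+M1)/6=-253/426
seg 1: a=0, c=M1/2=-105/142, d=(M2−M1)/(6·2)=122/213, b=Δ1−h1·(2M1+M2)/6=-599/213
seg 2: a=-4, c=M2/2=383/142, d=(M3−M2)/(6·2)=-1277/1704, b=Δ2−h2·(2M2+M3)/6=235/213
seg 3: a=3, c=M3/2=-511/284, d=(M4−M3)/(6·2)=511/1704, b=Δ3−h3·(2M3+M4)/6=1235/426
t_q=9/4 → seg 0, τ=9/4; S=4+-253/426·τ+0·τ²+-35/426·τ³=15703/9088

  seg 0: a=4 b=-253/426 c=0 d=-35/426
  seg 1: a=0 b=-599/213 c=-105/142 d=122/213
  seg 2: a=-4 b=235/213 c=383/142 d=-1277/1704
  seg 3: a=3 b=1235/426 c=-511/284 d=511/1704
S(9/4) = 15703/9088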